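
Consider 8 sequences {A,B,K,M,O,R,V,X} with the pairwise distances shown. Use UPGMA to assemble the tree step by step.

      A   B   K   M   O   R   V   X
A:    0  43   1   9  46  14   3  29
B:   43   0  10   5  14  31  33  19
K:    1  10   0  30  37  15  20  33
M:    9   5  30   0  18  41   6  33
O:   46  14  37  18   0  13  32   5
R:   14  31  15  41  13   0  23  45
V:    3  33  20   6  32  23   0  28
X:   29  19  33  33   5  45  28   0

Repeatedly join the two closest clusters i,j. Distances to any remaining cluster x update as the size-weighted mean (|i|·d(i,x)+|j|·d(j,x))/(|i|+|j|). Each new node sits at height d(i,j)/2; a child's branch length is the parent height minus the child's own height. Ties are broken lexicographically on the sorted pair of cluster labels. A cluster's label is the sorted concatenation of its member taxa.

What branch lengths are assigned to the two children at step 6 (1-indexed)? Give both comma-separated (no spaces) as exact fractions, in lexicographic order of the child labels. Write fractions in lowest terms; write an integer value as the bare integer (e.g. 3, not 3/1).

8,8

step 1: merge (A,K) at d=1; branch lengths A→1/2, K→1/2; new cluster AK
  updated: d(AK,B)=53/2, d(AK,M)=39/2, d(AK,O)=83/2, d(AK,R)=29/2, d(AK,V)=23/2, d(AK,X)=31
step 2: merge (B,M) at d=5; branch lengths B→5/2, M→5/2; new cluster BM
  updated: d(AK,BM)=23, d(BM,O)=16, d(BM,R)=36, d(BM,V)=39/2, d(BM,X)=26
step 3: merge (O,X) at d=5; branch lengths O→5/2, X→5/2; new cluster OX
  updated: d(AK,OX)=145/4, d(BM,OX)=21, d(OX,R)=29, d(OX,V)=30
step 4: merge (AK,V) at d=23/2; branch lengths AK→21/4, V→23/4; new cluster AKV
  updated: d(AKV,BM)=131/6, d(AKV,OX)=205/6, d(AKV,R)=52/3
step 5: merge (AKV,R) at d=52/3; branch lengths AKV→35/12, R→26/3; new cluster AKRV
  updated: d(AKRV,BM)=203/8, d(AKRV,OX)=263/8
step 6: merge (BM,OX) at d=21; branch lengths BM→8, OX→8; new cluster BMOX
  updated: d(AKRV,BMOX)=233/8
step 7: merge (AKRV,BMOX) at d=233/8; branch lengths AKRV→283/48, BMOX→65/16; new cluster ABKMORVX
final tree: ((((A:1/2,K:1/2):21/4,V:23/4):35/12,R:26/3):283/48,((B:5/2,M:5/2):8,(O:5/2,X:5/2):8):65/16)
total length: 1429/24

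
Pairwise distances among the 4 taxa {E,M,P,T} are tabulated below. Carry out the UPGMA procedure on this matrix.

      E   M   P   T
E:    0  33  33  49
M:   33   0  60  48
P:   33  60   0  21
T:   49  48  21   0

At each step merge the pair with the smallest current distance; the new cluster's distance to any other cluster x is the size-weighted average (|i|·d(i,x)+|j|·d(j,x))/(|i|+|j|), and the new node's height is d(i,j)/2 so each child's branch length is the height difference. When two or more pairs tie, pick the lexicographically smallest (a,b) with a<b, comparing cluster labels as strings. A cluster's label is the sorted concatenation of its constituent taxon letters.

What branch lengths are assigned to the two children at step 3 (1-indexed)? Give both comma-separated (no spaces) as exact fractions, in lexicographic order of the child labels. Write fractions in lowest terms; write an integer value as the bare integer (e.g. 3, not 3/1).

29/4,53/4

iteration 1: select P,T (d=21); attach at lengths (21/2, 21/2); label the merged cluster PT
  updated: d(E,PT)=41, d(M,PT)=54
iteration 2: select E,M (d=33); attach at lengths (33/2, 33/2); label the merged cluster EM
  updated: d(EM,PT)=95/2
iteration 3: select EM,PT (d=95/2); attach at lengths (29/4, 53/4); label the merged cluster EMPT
final tree: ((E:33/2,M:33/2):29/4,(P:21/2,T:21/2):53/4)
total length: 149/2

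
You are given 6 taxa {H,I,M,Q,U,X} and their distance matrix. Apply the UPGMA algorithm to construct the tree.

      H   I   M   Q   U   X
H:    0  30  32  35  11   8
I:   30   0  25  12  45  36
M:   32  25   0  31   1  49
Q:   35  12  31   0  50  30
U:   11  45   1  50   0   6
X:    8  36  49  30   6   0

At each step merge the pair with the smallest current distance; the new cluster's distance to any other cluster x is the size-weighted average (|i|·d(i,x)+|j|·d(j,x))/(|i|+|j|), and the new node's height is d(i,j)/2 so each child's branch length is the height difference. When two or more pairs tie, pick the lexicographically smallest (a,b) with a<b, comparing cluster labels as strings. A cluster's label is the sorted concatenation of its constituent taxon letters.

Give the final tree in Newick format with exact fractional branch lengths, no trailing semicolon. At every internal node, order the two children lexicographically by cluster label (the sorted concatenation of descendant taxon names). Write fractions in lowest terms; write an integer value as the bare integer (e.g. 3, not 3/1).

(((H:4,X:4):33/4,(M:1/2,U:1/2):47/4):43/8,(I:6,Q:6):93/8)

1. join M+U (d=1) ⇒ MU; edges |M|=1/2, |U|=1/2
  updated: d(H,MU)=43/2, d(I,MU)=35, d(MU,Q)=81/2, d(MU,X)=55/2
2. join H+X (d=8) ⇒ HX; edges |H|=4, |X|=4
  updated: d(HX,I)=33, d(HX,MU)=49/2, d(HX,Q)=65/2
3. join I+Q (d=12) ⇒ IQ; edges |I|=6, |Q|=6
  updated: d(HX,IQ)=131/4, d(IQ,MU)=151/4
4. join HX+MU (d=49/2) ⇒ HMUX; edges |HX|=33/4, |MU|=47/4
  updated: d(HMUX,IQ)=141/4
5. join HMUX+IQ (d=141/4) ⇒ HIMQUX; edges |HMUX|=43/8, |IQ|=93/8
final tree: (((H:4,X:4):33/4,(M:1/2,U:1/2):47/4):43/8,(I:6,Q:6):93/8)
total length: 58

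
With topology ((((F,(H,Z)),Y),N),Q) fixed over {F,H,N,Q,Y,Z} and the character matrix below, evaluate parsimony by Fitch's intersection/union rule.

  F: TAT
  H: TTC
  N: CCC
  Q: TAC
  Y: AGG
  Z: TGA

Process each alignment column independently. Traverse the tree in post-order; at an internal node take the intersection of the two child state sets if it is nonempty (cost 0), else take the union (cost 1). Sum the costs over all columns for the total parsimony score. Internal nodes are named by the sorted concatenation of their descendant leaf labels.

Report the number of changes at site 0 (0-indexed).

HZ@0: {T} ∩ {T} = {T} (intersection, +0)
FHZ@0: {T} ∩ {T} = {T} (intersection, +0)
FHYZ@0: {T} ∪ {A} = {A,T} (union, +1)
FHNYZ@0: {A,T} ∪ {C} = {A,C,T} (union, +1)
FHNQYZ@0: {A,C,T} ∩ {T} = {T} (intersection, +0)
HZ@1: {T} ∪ {G} = {G,T} (union, +1)
FHZ@1: {A} ∪ {G,T} = {A,G,T} (union, +1)
FHYZ@1: {A,G,T} ∩ {G} = {G} (intersection, +0)
FHNYZ@1: {G} ∪ {C} = {C,G} (union, +1)
FHNQYZ@1: {C,G} ∪ {A} = {A,C,G} (union, +1)
HZ@2: {C} ∪ {A} = {A,C} (union, +1)
FHZ@2: {T} ∪ {A,C} = {A,C,T} (union, +1)
FHYZ@2: {A,C,T} ∪ {G} = {A,C,G,T} (union, +1)
FHNYZ@2: {A,C,G,T} ∩ {C} = {C} (intersection, +0)
FHNQYZ@2: {C} ∩ {C} = {C} (intersection, +0)
per-site changes: [2, 4, 3]; total = 9

2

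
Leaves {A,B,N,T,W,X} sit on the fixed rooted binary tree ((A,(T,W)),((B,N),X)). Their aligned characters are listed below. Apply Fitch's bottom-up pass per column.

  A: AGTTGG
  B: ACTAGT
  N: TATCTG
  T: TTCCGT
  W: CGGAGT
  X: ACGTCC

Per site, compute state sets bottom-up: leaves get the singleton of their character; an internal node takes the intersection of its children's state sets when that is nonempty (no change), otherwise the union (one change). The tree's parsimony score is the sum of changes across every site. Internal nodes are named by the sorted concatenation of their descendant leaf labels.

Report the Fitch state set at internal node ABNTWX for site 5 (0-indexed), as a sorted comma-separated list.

G,T

TW@0: {T} ∪ {C} = {C,T} (union, +1)
ATW@0: {A} ∪ {C,T} = {A,C,T} (union, +1)
BN@0: {A} ∪ {T} = {A,T} (union, +1)
BNX@0: {A,T} ∩ {A} = {A} (intersection, +0)
ABNTWX@0: {A,C,T} ∩ {A} = {A} (intersection, +0)
TW@1: {T} ∪ {G} = {G,T} (union, +1)
ATW@1: {G} ∩ {G,T} = {G} (intersection, +0)
BN@1: {C} ∪ {A} = {A,C} (union, +1)
BNX@1: {A,C} ∩ {C} = {C} (intersection, +0)
ABNTWX@1: {G} ∪ {C} = {C,G} (union, +1)
TW@2: {C} ∪ {G} = {C,G} (union, +1)
ATW@2: {T} ∪ {C,G} = {C,G,T} (union, +1)
BN@2: {T} ∩ {T} = {T} (intersection, +0)
BNX@2: {T} ∪ {G} = {G,T} (union, +1)
ABNTWX@2: {C,G,T} ∩ {G,T} = {G,T} (intersection, +0)
TW@3: {C} ∪ {A} = {A,C} (union, +1)
ATW@3: {T} ∪ {A,C} = {A,C,T} (union, +1)
BN@3: {A} ∪ {C} = {A,C} (union, +1)
BNX@3: {A,C} ∪ {T} = {A,C,T} (union, +1)
ABNTWX@3: {A,C,T} ∩ {A,C,T} = {A,C,T} (intersection, +0)
TW@4: {G} ∩ {G} = {G} (intersection, +0)
ATW@4: {G} ∩ {G} = {G} (intersection, +0)
BN@4: {G} ∪ {T} = {G,T} (union, +1)
BNX@4: {G,T} ∪ {C} = {C,G,T} (union, +1)
ABNTWX@4: {G} ∩ {C,G,T} = {G} (intersection, +0)
TW@5: {T} ∩ {T} = {T} (intersection, +0)
ATW@5: {G} ∪ {T} = {G,T} (union, +1)
BN@5: {T} ∪ {G} = {G,T} (union, +1)
BNX@5: {G,T} ∪ {C} = {C,G,T} (union, +1)
ABNTWX@5: {G,T} ∩ {C,G,T} = {G,T} (intersection, +0)
per-site changes: [3, 3, 3, 4, 2, 3]; total = 18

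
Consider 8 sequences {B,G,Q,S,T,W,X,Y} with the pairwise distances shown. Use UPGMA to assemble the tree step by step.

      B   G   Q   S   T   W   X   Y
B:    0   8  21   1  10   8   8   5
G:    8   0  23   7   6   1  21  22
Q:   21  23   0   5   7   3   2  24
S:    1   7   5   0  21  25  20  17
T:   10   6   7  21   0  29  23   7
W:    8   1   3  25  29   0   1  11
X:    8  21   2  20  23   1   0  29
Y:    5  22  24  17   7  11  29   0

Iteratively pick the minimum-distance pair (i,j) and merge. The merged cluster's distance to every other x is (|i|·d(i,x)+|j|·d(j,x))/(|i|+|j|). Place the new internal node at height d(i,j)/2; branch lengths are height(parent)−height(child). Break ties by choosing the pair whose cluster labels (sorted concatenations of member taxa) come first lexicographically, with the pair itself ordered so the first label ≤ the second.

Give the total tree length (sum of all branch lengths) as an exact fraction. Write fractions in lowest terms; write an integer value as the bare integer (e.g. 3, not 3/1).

1. join B+S (d=1) ⇒ BS; edges |B|=1/2, |S|=1/2
  updated: d(BS,G)=15/2, d(BS,Q)=13, d(BS,T)=31/2, d(BS,W)=33/2, d(BS,X)=14, d(BS,Y)=11
2. join G+W (d=1) ⇒ GW; edges |G|=1/2, |W|=1/2
  updated: d(BS,GW)=12, d(GW,Q)=13, d(GW,T)=35/2, d(GW,X)=11, d(GW,Y)=33/2
3. join Q+X (d=2) ⇒ QX; edges |Q|=1, |X|=1
  updated: d(BS,QX)=27/2, d(GW,QX)=12, d(QX,T)=15, d(QX,Y)=53/2
4. join T+Y (d=7) ⇒ TY; edges |T|=7/2, |Y|=7/2
  updated: d(BS,TY)=53/4, d(GW,TY)=17, d(QX,TY)=83/4
5. join BS+GW (d=12) ⇒ BGSW; edges |BS|=11/2, |GW|=11/2
  updated: d(BGSW,QX)=51/4, d(BGSW,TY)=121/8
6. join BGSW+QX (d=51/4) ⇒ BGQSWX; edges |BGSW|=3/8, |QX|=43/8
  updated: d(BGQSWX,TY)=17
7. join BGQSWX+TY (d=17) ⇒ BGQSTWXY; edges |BGQSWX|=17/8, |TY|=5
final tree: ((((B:1/2,S:1/2):11/2,(G:1/2,W:1/2):11/2):3/8,(Q:1,X:1):43/8):17/8,(T:7/2,Y:7/2):5)
total length: 279/8

279/8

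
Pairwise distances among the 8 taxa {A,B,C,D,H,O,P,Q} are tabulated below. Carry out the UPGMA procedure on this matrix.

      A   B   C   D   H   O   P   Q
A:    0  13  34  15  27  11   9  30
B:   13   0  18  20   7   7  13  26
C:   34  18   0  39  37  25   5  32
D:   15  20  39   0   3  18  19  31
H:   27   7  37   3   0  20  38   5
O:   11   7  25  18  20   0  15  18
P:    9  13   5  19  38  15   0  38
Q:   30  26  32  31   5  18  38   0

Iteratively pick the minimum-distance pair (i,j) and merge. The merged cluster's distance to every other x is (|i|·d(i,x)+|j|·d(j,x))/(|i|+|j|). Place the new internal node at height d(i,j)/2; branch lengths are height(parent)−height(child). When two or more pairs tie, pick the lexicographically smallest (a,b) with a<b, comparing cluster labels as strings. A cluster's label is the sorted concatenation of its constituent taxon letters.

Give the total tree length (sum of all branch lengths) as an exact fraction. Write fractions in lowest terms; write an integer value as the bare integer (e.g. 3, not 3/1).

step 1: merge (D,H) at d=3; branch lengths D→3/2, H→3/2; new cluster DH
  updated: d(A,DH)=21, d(B,DH)=27/2, d(C,DH)=38, d(DH,O)=19, d(DH,P)=57/2, d(DH,Q)=18
step 2: merge (C,P) at d=5; branch lengths C→5/2, P→5/2; new cluster CP
  updated: d(A,CP)=43/2, d(B,CP)=31/2, d(CP,DH)=133/4, d(CP,O)=20, d(CP,Q)=35
step 3: merge (B,O) at d=7; branch lengths B→7/2, O→7/2; new cluster BO
  updated: d(A,BO)=12, d(BO,CP)=71/4, d(BO,DH)=65/4, d(BO,Q)=22
step 4: merge (A,BO) at d=12; branch lengths A→6, BO→5/2; new cluster ABO
  updated: d(ABO,CP)=19, d(ABO,DH)=107/6, d(ABO,Q)=74/3
step 5: merge (ABO,DH) at d=107/6; branch lengths ABO→35/12, DH→89/12; new cluster ABDHO
  updated: d(ABDHO,CP)=247/10, d(ABDHO,Q)=22
step 6: merge (ABDHO,Q) at d=22; branch lengths ABDHO→25/12, Q→11; new cluster ABDHOQ
  updated: d(ABDHOQ,CP)=317/12
step 7: merge (ABDHOQ,CP) at d=317/12; branch lengths ABDHOQ→53/24, CP→257/24; new cluster ABCDHOPQ
final tree: ((((A:6,(B:7/2,O:7/2):5/2):35/12,(D:3/2,H:3/2):89/12):25/12,Q:11):53/24,(C:5/2,P:5/2):257/24)
total length: 359/6

359/6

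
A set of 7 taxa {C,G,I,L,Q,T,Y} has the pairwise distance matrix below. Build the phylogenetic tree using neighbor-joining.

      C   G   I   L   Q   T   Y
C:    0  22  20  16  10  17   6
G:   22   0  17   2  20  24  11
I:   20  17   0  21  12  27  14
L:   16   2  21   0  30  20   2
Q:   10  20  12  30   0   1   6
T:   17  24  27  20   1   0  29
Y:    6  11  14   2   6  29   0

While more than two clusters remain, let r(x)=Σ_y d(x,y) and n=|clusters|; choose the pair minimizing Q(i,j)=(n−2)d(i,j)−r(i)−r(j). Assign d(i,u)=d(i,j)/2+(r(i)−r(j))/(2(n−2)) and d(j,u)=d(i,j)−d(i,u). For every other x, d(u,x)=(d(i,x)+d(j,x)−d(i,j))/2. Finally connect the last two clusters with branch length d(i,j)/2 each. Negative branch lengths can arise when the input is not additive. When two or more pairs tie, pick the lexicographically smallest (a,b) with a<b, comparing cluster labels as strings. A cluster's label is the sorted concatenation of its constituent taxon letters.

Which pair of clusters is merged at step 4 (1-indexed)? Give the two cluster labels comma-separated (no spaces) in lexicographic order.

step 1: merge (Q,T) at d=1, Q=-192; branch lengths Q→-17/5, T→22/5; new cluster QT
  updated: d(C,QT)=13, d(G,QT)=43/2, d(I,QT)=19, d(L,QT)=49/2, d(QT,Y)=17
step 2: merge (G,L) at d=2, Q=-131; branch lengths G→2, L→0; new cluster GL
  updated: d(C,GL)=18, d(GL,I)=18, d(GL,QT)=22, d(GL,Y)=11/2
step 3: merge (GL,Y) at d=11/2, Q=-179/2; branch lengths GL→25/4, Y→-3/4; new cluster GLY
  updated: d(C,GLY)=37/4, d(GLY,I)=53/4, d(GLY,QT)=67/4
step 4: merge (C,QT) at d=13, Q=-65; branch lengths C→39/8, QT→65/8; new cluster CQT
  updated: d(CQT,GLY)=13/2, d(CQT,I)=13
step 5: merge (CQT,GLY) at d=13/2, Q=-131/4; branch lengths CQT→25/8, GLY→27/8; new cluster CGLQTY
  updated: d(CGLQTY,I)=79/8
step 6: merge (CGLQTY,I) at d=79/8; branch lengths CGLQTY→79/16, I→79/16; new cluster CGILQTY
final tree: (((C:39/8,(Q:-17/5,T:22/5):65/8):25/8,((G:2,L:0):25/4,Y:-3/4):27/8):79/16,I:79/16)
total length: 303/8

C,QT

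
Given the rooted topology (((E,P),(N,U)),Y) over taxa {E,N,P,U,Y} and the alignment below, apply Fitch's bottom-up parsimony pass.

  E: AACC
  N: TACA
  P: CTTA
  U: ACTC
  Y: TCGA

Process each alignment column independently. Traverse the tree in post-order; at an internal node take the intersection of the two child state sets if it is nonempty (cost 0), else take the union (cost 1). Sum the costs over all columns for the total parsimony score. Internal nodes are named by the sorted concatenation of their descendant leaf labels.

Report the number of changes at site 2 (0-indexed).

site 0, node EP: E={A} ∪ P={C} → {A,C} (+1)
site 0, node NU: N={T} ∪ U={A} → {A,T} (+1)
site 0, node ENPU: EP={A,C} ∩ NU={A,T} → {A} (+0)
site 0, node ENPUY: ENPU={A} ∪ Y={T} → {A,T} (+1)
site 1, node EP: E={A} ∪ P={T} → {A,T} (+1)
site 1, node NU: N={A} ∪ U={C} → {A,C} (+1)
site 1, node ENPU: EP={A,T} ∩ NU={A,C} → {A} (+0)
site 1, node ENPUY: ENPU={A} ∪ Y={C} → {A,C} (+1)
site 2, node EP: E={C} ∪ P={T} → {C,T} (+1)
site 2, node NU: N={C} ∪ U={T} → {C,T} (+1)
site 2, node ENPU: EP={C,T} ∩ NU={C,T} → {C,T} (+0)
site 2, node ENPUY: ENPU={C,T} ∪ Y={G} → {C,G,T} (+1)
site 3, node EP: E={C} ∪ P={A} → {A,C} (+1)
site 3, node NU: N={A} ∪ U={C} → {A,C} (+1)
site 3, node ENPU: EP={A,C} ∩ NU={A,C} → {A,C} (+0)
site 3, node ENPUY: ENPU={A,C} ∩ Y={A} → {A} (+0)
per-site changes: [3, 3, 3, 2]; total = 11

3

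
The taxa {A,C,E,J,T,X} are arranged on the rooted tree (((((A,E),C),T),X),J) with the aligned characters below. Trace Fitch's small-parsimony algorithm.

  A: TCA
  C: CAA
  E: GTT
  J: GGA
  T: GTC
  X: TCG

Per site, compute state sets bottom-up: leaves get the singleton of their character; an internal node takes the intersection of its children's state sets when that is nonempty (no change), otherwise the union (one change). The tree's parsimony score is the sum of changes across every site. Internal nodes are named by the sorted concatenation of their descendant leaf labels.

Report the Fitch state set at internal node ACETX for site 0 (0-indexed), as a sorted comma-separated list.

site 0, node AE: A={T} ∪ E={G} → {G,T} (+1)
site 0, node ACE: AE={G,T} ∪ C={C} → {C,G,T} (+1)
site 0, node ACET: ACE={C,G,T} ∩ T={G} → {G} (+0)
site 0, node ACETX: ACET={G} ∪ X={T} → {G,T} (+1)
site 0, node ACEJTX: ACETX={G,T} ∩ J={G} → {G} (+0)
site 1, node AE: A={C} ∪ E={T} → {C,T} (+1)
site 1, node ACE: AE={C,T} ∪ C={A} → {A,C,T} (+1)
site 1, node ACET: ACE={A,C,T} ∩ T={T} → {T} (+0)
site 1, node ACETX: ACET={T} ∪ X={C} → {C,T} (+1)
site 1, node ACEJTX: ACETX={C,T} ∪ J={G} → {C,G,T} (+1)
site 2, node AE: A={A} ∪ E={T} → {A,T} (+1)
site 2, node ACE: AE={A,T} ∩ C={A} → {A} (+0)
site 2, node ACET: ACE={A} ∪ T={C} → {A,C} (+1)
site 2, node ACETX: ACET={A,C} ∪ X={G} → {A,C,G} (+1)
site 2, node ACEJTX: ACETX={A,C,G} ∩ J={A} → {A} (+0)
per-site changes: [3, 4, 3]; total = 10

G,T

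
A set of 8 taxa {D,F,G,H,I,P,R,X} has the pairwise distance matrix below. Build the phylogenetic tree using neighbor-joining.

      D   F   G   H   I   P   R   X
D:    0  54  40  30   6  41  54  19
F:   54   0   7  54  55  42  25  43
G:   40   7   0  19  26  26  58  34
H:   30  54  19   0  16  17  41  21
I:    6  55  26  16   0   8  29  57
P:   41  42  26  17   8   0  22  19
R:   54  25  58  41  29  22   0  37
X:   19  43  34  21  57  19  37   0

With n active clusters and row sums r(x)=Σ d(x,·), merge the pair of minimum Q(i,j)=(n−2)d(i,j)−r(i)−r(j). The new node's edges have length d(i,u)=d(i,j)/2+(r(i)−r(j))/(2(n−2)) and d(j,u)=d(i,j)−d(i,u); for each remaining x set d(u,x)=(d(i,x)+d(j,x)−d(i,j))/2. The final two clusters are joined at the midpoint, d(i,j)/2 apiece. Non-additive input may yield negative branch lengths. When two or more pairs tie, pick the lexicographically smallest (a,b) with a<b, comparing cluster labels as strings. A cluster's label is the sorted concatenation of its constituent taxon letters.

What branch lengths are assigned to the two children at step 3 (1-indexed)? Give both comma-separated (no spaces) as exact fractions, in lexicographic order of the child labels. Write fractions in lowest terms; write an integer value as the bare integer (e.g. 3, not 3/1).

step 1: merge (F,G) at d=7, Q=-448; branch lengths F→28/3, G→-7/3; new cluster FG
  updated: d(D,FG)=87/2, d(FG,H)=33, d(FG,I)=37, d(FG,P)=61/2, d(FG,R)=38, d(FG,X)=35
step 2: merge (D,I) at d=6, Q=-633/2; branch lengths D→141/20, I→-21/20; new cluster DI
  updated: d(DI,FG)=149/4, d(DI,H)=20, d(DI,P)=43/2, d(DI,R)=77/2, d(DI,X)=35
step 3: merge (DI,H) at d=20, Q=-817/4; branch lengths DI→401/32, H→239/32; new cluster DHI
  updated: d(DHI,FG)=201/8, d(DHI,P)=37/4, d(DHI,R)=119/4, d(DHI,X)=18
step 4: merge (P,R) at d=22, Q=-283/2; branch lengths P→10/3, R→56/3; new cluster PR
  updated: d(DHI,PR)=17/2, d(FG,PR)=93/4, d(PR,X)=17
step 5: merge (DHI,X) at d=18, Q=-685/8; branch lengths DHI→141/32, X→435/32; new cluster DHIX
  updated: d(DHIX,FG)=337/16, d(DHIX,PR)=15/4
step 6: merge (DHIX,FG) at d=337/16, Q=-769/16; branch lengths DHIX→25/32, FG→649/32; new cluster DFGHIX
  updated: d(DFGHIX,PR)=95/32
step 7: merge (DFGHIX,PR) at d=95/32; branch lengths DFGHIX→95/64, PR→95/64; new cluster DFGHIPRX
final tree: (((((D:141/20,I:-21/20):401/32,H:239/32):141/32,X:435/32):25/32,(F:28/3,G:-7/3):649/32):95/64,(P:10/3,R:56/3):95/64)
total length: 3105/32

401/32,239/32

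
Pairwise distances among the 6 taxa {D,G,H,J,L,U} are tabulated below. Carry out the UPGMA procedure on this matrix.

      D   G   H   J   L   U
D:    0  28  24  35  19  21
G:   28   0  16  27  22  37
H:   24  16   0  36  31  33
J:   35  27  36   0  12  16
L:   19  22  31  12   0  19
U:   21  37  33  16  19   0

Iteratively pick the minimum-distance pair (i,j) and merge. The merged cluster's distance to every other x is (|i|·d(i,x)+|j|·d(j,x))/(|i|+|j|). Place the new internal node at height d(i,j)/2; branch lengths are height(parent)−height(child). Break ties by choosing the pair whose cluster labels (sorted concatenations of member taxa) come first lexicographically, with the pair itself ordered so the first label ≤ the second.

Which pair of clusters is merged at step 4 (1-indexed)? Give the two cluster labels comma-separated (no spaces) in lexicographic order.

iteration 1: select J,L (d=12); attach at lengths (6, 6); label the merged cluster JL
  updated: d(D,JL)=27, d(G,JL)=49/2, d(H,JL)=67/2, d(JL,U)=35/2
iteration 2: select G,H (d=16); attach at lengths (8, 8); label the merged cluster GH
  updated: d(D,GH)=26, d(GH,JL)=29, d(GH,U)=35
iteration 3: select JL,U (d=35/2); attach at lengths (11/4, 35/4); label the merged cluster JLU
  updated: d(D,JLU)=25, d(GH,JLU)=31
iteration 4: select D,JLU (d=25); attach at lengths (25/2, 15/4); label the merged cluster DJLU
  updated: d(DJLU,GH)=119/4
iteration 5: select DJLU,GH (d=119/4); attach at lengths (19/8, 55/8); label the merged cluster DGHJLU
final tree: ((D:25/2,((J:6,L:6):11/4,U:35/4):15/4):19/8,(G:8,H:8):55/8)
total length: 65

D,JLU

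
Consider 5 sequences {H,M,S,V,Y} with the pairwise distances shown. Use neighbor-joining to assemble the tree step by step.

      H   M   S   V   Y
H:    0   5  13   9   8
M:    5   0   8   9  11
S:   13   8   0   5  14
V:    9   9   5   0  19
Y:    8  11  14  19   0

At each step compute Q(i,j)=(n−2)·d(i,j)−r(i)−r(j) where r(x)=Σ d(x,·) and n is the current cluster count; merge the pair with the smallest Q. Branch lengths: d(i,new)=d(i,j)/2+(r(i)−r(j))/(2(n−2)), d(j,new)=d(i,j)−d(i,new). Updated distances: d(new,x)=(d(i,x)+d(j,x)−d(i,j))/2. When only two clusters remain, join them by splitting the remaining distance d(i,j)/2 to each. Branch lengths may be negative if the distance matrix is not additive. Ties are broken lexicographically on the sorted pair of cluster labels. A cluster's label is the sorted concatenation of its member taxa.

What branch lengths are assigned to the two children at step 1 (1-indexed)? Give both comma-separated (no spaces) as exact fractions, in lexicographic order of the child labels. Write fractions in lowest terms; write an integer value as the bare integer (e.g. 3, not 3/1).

13/6,17/6

1. join S+V (d=5, Q=-67) ⇒ SV; edges |S|=13/6, |V|=17/6
  updated: d(H,SV)=17/2, d(M,SV)=6, d(SV,Y)=14
2. join H+Y (d=8, Q=-77/2) ⇒ HY; edges |H|=9/8, |Y|=55/8
  updated: d(HY,M)=4, d(HY,SV)=29/4
3. join HY+M (d=4, Q=-69/4) ⇒ HMY; edges |HY|=21/8, |M|=11/8
  updated: d(HMY,SV)=37/8
4. join HMY+SV (d=37/8) ⇒ HMSVY; edges |HMY|=37/16, |SV|=37/16
final tree: (((H:9/8,Y:55/8):21/8,M:11/8):37/16,(S:13/6,V:17/6):37/16)
total length: 173/8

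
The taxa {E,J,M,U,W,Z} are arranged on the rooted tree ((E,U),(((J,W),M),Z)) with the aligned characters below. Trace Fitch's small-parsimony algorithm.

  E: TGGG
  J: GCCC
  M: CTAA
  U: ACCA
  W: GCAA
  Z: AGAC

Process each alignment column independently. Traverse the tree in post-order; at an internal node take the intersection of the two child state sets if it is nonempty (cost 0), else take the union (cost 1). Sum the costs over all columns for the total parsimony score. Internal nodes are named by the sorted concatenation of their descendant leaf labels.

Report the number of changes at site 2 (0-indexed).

EU@0: {T} ∪ {A} = {A,T} (union, +1)
JW@0: {G} ∩ {G} = {G} (intersection, +0)
JMW@0: {G} ∪ {C} = {C,G} (union, +1)
JMWZ@0: {C,G} ∪ {A} = {A,C,G} (union, +1)
EJMUWZ@0: {A,T} ∩ {A,C,G} = {A} (intersection, +0)
EU@1: {G} ∪ {C} = {C,G} (union, +1)
JW@1: {C} ∩ {C} = {C} (intersection, +0)
JMW@1: {C} ∪ {T} = {C,T} (union, +1)
JMWZ@1: {C,T} ∪ {G} = {C,G,T} (union, +1)
EJMUWZ@1: {C,G} ∩ {C,G,T} = {C,G} (intersection, +0)
EU@2: {G} ∪ {C} = {C,G} (union, +1)
JW@2: {C} ∪ {A} = {A,C} (union, +1)
JMW@2: {A,C} ∩ {A} = {A} (intersection, +0)
JMWZ@2: {A} ∩ {A} = {A} (intersection, +0)
EJMUWZ@2: {C,G} ∪ {A} = {A,C,G} (union, +1)
EU@3: {G} ∪ {A} = {A,G} (union, +1)
JW@3: {C} ∪ {A} = {A,C} (union, +1)
JMW@3: {A,C} ∩ {A} = {A} (intersection, +0)
JMWZ@3: {A} ∪ {C} = {A,C} (union, +1)
EJMUWZ@3: {A,G} ∩ {A,C} = {A} (intersection, +0)
per-site changes: [3, 3, 3, 3]; total = 12

3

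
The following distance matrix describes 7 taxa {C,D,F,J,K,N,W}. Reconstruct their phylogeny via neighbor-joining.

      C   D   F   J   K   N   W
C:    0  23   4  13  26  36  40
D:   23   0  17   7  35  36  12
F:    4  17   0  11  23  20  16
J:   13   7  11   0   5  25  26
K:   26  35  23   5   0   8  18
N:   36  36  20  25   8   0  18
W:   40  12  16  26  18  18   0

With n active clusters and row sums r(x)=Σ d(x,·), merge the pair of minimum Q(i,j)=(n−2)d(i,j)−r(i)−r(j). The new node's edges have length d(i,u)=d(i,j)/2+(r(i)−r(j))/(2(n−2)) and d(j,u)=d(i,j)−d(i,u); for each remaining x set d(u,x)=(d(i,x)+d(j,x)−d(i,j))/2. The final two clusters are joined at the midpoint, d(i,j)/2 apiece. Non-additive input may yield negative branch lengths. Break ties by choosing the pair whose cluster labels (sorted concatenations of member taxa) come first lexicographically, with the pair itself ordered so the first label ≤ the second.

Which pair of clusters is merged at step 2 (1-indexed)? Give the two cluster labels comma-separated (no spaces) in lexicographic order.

C,F

1. join K+N (d=8, Q=-218) ⇒ KN; edges |K|=6/5, |N|=34/5
  updated: d(C,KN)=27, d(D,KN)=63/2, d(F,KN)=35/2, d(J,KN)=11, d(KN,W)=14
2. join C+F (d=4, Q=-313/2) ⇒ CF; edges |C|=115/16, |F|=-51/16
  updated: d(CF,D)=18, d(CF,J)=10, d(CF,KN)=81/4, d(CF,W)=26
3. join KN+W (d=14, Q=-451/4) ⇒ KNW; edges |KN|=163/24, |W|=173/24
  updated: d(CF,KNW)=129/8, d(D,KNW)=59/4, d(J,KNW)=23/2
4. join CF+KNW (d=129/8, Q=-217/4) ⇒ CFKNW; edges |CF|=17/2, |KNW|=61/8
  updated: d(CFKNW,D)=133/16, d(CFKNW,J)=43/16
5. join CFKNW+D (d=133/16, Q=-18) ⇒ CDFKNW; edges |CFKNW|=2, |D|=101/16
  updated: d(CDFKNW,J)=11/16
6. join CDFKNW+J (d=11/16) ⇒ CDFJKNW; edges |CDFKNW|=11/32, |J|=11/32
final tree: ((((C:115/16,F:-51/16):17/2,((K:6/5,N:34/5):163/24,W:173/24):61/8):2,D:101/16):11/32,J:11/32)
total length: 409/8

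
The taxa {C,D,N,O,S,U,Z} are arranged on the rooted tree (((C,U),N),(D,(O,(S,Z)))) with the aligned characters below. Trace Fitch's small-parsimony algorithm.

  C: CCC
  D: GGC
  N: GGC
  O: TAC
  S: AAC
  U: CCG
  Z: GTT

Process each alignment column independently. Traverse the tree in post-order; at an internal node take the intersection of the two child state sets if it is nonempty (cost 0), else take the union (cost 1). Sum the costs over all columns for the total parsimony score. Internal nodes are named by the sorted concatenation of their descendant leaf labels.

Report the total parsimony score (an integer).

CU@0: {C} ∩ {C} = {C} (intersection, +0)
CNU@0: {C} ∪ {G} = {C,G} (union, +1)
SZ@0: {A} ∪ {G} = {A,G} (union, +1)
OSZ@0: {T} ∪ {A,G} = {A,G,T} (union, +1)
DOSZ@0: {G} ∩ {A,G,T} = {G} (intersection, +0)
CDNOSUZ@0: {C,G} ∩ {G} = {G} (intersection, +0)
CU@1: {C} ∩ {C} = {C} (intersection, +0)
CNU@1: {C} ∪ {G} = {C,G} (union, +1)
SZ@1: {A} ∪ {T} = {A,T} (union, +1)
OSZ@1: {A} ∩ {A,T} = {A} (intersection, +0)
DOSZ@1: {G} ∪ {A} = {A,G} (union, +1)
CDNOSUZ@1: {C,G} ∩ {A,G} = {G} (intersection, +0)
CU@2: {C} ∪ {G} = {C,G} (union, +1)
CNU@2: {C,G} ∩ {C} = {C} (intersection, +0)
SZ@2: {C} ∪ {T} = {C,T} (union, +1)
OSZ@2: {C} ∩ {C,T} = {C} (intersection, +0)
DOSZ@2: {C} ∩ {C} = {C} (intersection, +0)
CDNOSUZ@2: {C} ∩ {C} = {C} (intersection, +0)
per-site changes: [3, 3, 2]; total = 8

8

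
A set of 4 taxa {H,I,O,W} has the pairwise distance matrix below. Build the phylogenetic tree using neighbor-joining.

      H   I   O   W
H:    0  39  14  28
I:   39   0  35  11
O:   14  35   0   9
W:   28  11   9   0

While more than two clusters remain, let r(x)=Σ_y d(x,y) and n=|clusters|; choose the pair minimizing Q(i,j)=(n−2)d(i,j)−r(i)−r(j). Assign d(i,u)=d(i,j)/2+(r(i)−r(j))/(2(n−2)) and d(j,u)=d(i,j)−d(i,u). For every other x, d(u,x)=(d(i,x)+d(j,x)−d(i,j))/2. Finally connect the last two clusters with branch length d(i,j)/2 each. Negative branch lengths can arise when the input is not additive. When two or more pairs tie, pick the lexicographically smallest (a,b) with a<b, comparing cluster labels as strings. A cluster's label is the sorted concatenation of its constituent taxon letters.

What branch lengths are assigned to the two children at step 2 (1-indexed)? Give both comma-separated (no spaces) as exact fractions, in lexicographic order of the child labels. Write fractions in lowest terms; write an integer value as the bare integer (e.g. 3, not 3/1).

61/4,59/4

iteration 1: select H,O (d=14, Q=-111); attach at lengths (51/4, 5/4); label the merged cluster HO
  updated: d(HO,I)=30, d(HO,W)=23/2
iteration 2: select HO,I (d=30, Q=-105/2); attach at lengths (61/4, 59/4); label the merged cluster HIO
  updated: d(HIO,W)=-15/4
iteration 3: select HIO,W (d=-15/4); attach at lengths (-15/8, -15/8); label the merged cluster HIOW
final tree: (((H:51/4,O:5/4):61/4,I:59/4):-15/8,W:-15/8)
total length: 161/4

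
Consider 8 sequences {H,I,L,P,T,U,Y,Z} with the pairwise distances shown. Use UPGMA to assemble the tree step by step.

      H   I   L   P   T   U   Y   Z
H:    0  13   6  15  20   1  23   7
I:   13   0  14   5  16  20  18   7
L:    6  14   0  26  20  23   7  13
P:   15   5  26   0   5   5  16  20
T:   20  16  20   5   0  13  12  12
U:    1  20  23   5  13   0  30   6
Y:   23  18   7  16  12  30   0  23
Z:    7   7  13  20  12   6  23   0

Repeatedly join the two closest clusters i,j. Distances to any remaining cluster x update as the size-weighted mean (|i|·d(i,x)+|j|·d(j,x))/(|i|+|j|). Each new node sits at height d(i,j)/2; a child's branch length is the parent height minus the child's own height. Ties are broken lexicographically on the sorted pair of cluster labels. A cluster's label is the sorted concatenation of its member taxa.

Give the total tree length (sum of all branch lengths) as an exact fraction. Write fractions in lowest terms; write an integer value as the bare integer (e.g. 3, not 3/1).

731/18

iteration 1: select H,U (d=1); attach at lengths (1/2, 1/2); label the merged cluster HU
  updated: d(HU,I)=33/2, d(HU,L)=29/2, d(HU,P)=10, d(HU,T)=33/2, d(HU,Y)=53/2, d(HU,Z)=13/2
iteration 2: select I,P (d=5); attach at lengths (5/2, 5/2); label the merged cluster IP
  updated: d(HU,IP)=53/4, d(IP,L)=20, d(IP,T)=21/2, d(IP,Y)=17, d(IP,Z)=27/2
iteration 3: select HU,Z (d=13/2); attach at lengths (11/4, 13/4); label the merged cluster HUZ
  updated: d(HUZ,IP)=40/3, d(HUZ,L)=14, d(HUZ,T)=15, d(HUZ,Y)=76/3
iteration 4: select L,Y (d=7); attach at lengths (7/2, 7/2); label the merged cluster LY
  updated: d(HUZ,LY)=59/3, d(IP,LY)=37/2, d(LY,T)=16
iteration 5: select IP,T (d=21/2); attach at lengths (11/4, 21/4); label the merged cluster IPT
  updated: d(HUZ,IPT)=125/9, d(IPT,LY)=53/3
iteration 6: select HUZ,IPT (d=125/9); attach at lengths (133/36, 61/36); label the merged cluster HIPTUZ
  updated: d(HIPTUZ,LY)=56/3
iteration 7: select HIPTUZ,LY (d=56/3); attach at lengths (43/18, 35/6); label the merged cluster HILPTUYZ
final tree: ((((H:1/2,U:1/2):11/4,Z:13/4):133/36,((I:5/2,P:5/2):11/4,T:21/4):61/36):43/18,(L:7/2,Y:7/2):35/6)
total length: 731/18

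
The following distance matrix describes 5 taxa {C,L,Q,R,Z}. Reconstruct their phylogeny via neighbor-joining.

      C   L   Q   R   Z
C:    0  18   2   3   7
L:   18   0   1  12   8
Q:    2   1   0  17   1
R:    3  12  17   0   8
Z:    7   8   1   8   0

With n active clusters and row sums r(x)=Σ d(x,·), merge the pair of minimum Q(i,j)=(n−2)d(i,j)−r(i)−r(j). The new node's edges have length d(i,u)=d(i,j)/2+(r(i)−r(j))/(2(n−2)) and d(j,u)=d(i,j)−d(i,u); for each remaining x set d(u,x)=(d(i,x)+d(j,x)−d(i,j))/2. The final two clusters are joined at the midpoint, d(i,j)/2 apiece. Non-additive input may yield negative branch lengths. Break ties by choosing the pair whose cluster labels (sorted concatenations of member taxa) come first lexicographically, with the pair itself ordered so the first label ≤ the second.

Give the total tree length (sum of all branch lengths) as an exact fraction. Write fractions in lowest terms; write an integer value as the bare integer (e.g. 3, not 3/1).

1. join C+R (d=3, Q=-61) ⇒ CR; edges |C|=-1/6, |R|=19/6
  updated: d(CR,L)=27/2, d(CR,Q)=8, d(CR,Z)=6
2. join CR+Z (d=6, Q=-61/2) ⇒ CRZ; edges |CR|=49/8, |Z|=-1/8
  updated: d(CRZ,L)=31/4, d(CRZ,Q)=3/2
3. join CRZ+L (d=31/4, Q=-41/4) ⇒ CLRZ; edges |CRZ|=33/8, |L|=29/8
  updated: d(CLRZ,Q)=-21/8
4. join CLRZ+Q (d=-21/8) ⇒ CLQRZ; edges |CLRZ|=-21/16, |Q|=-21/16
final tree: ((((C:-1/6,R:19/6):49/8,Z:-1/8):33/8,L:29/8):-21/16,Q:-21/16)
total length: 113/8

113/8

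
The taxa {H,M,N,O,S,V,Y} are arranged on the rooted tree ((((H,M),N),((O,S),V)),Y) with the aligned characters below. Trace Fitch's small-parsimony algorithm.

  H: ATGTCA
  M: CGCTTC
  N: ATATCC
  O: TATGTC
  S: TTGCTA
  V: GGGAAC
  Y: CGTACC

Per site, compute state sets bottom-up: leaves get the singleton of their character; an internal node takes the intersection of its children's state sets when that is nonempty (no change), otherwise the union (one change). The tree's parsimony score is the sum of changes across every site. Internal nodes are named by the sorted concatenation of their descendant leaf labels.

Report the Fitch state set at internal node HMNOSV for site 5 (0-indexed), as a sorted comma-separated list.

C

site 0, node HM: H={A} ∪ M={C} → {A,C} (+1)
site 0, node HMN: HM={A,C} ∩ N={A} → {A} (+0)
site 0, node OS: O={T} ∩ S={T} → {T} (+0)
site 0, node OSV: OS={T} ∪ V={G} → {G,T} (+1)
site 0, node HMNOSV: HMN={A} ∪ OSV={G,T} → {A,G,T} (+1)
site 0, node HMNOSVY: HMNOSV={A,G,T} ∪ Y={C} → {A,C,G,T} (+1)
site 1, node HM: H={T} ∪ M={G} → {G,T} (+1)
site 1, node HMN: HM={G,T} ∩ N={T} → {T} (+0)
site 1, node OS: O={A} ∪ S={T} → {A,T} (+1)
site 1, node OSV: OS={A,T} ∪ V={G} → {A,G,T} (+1)
site 1, node HMNOSV: HMN={T} ∩ OSV={A,G,T} → {T} (+0)
site 1, node HMNOSVY: HMNOSV={T} ∪ Y={G} → {G,T} (+1)
site 2, node HM: H={G} ∪ M={C} → {C,G} (+1)
site 2, node HMN: HM={C,G} ∪ N={A} → {A,C,G} (+1)
site 2, node OS: O={T} ∪ S={G} → {G,T} (+1)
site 2, node OSV: OS={G,T} ∩ V={G} → {G} (+0)
site 2, node HMNOSV: HMN={A,C,G} ∩ OSV={G} → {G} (+0)
site 2, node HMNOSVY: HMNOSV={G} ∪ Y={T} → {G,T} (+1)
site 3, node HM: H={T} ∩ M={T} → {T} (+0)
site 3, node HMN: HM={T} ∩ N={T} → {T} (+0)
site 3, node OS: O={G} ∪ S={C} → {C,G} (+1)
site 3, node OSV: OS={C,G} ∪ V={A} → {A,C,G} (+1)
site 3, node HMNOSV: HMN={T} ∪ OSV={A,C,G} → {A,C,G,T} (+1)
site 3, node HMNOSVY: HMNOSV={A,C,G,T} ∩ Y={A} → {A} (+0)
site 4, node HM: H={C} ∪ M={T} → {C,T} (+1)
site 4, node HMN: HM={C,T} ∩ N={C} → {C} (+0)
site 4, node OS: O={T} ∩ S={T} → {T} (+0)
site 4, node OSV: OS={T} ∪ V={A} → {A,T} (+1)
site 4, node HMNOSV: HMN={C} ∪ OSV={A,T} → {A,C,T} (+1)
site 4, node HMNOSVY: HMNOSV={A,C,T} ∩ Y={C} → {C} (+0)
site 5, node HM: H={A} ∪ M={C} → {A,C} (+1)
site 5, node HMN: HM={A,C} ∩ N={C} → {C} (+0)
site 5, node OS: O={C} ∪ S={A} → {A,C} (+1)
site 5, node OSV: OS={A,C} ∩ V={C} → {C} (+0)
site 5, node HMNOSV: HMN={C} ∩ OSV={C} → {C} (+0)
site 5, node HMNOSVY: HMNOSV={C} ∩ Y={C} → {C} (+0)
per-site changes: [4, 4, 4, 3, 3, 2]; total = 20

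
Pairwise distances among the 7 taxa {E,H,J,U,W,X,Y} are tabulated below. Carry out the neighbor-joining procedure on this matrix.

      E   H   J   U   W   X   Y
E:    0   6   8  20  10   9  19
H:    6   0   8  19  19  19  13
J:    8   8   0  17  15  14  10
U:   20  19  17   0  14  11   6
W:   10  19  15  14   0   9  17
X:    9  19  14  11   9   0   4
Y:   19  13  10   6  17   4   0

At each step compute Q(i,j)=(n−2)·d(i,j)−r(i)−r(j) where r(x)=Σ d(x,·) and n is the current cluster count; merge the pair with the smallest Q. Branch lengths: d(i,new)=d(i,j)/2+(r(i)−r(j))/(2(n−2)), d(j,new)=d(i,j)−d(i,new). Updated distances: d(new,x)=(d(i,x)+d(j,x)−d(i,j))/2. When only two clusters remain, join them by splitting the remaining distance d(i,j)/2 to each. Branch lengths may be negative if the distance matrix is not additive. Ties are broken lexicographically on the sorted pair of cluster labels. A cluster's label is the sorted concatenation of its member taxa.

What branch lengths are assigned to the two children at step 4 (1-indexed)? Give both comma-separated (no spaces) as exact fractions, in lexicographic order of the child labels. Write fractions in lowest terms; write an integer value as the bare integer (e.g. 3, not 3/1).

1. join E+H (d=6, Q=-126) ⇒ EH; edges |E|=9/5, |H|=21/5
  updated: d(EH,J)=5, d(EH,U)=33/2, d(EH,W)=23/2, d(EH,X)=11, d(EH,Y)=13
2. join EH+J (d=5, Q=-98) ⇒ EHJ; edges |EH|=2, |J|=3
  updated: d(EHJ,U)=57/4, d(EHJ,W)=43/4, d(EHJ,X)=10, d(EHJ,Y)=9
3. join U+Y (d=6, Q=-253/4) ⇒ UY; edges |U|=109/24, |Y|=35/24
  updated: d(EHJ,UY)=69/8, d(UY,W)=25/2, d(UY,X)=9/2
4. join EHJ+W (d=43/4, Q=-321/8) ⇒ EHJW; edges |EHJ|=149/32, |W|=195/32
  updated: d(EHJW,UY)=83/16, d(EHJW,X)=33/8
5. join EHJW+UY (d=83/16, Q=-221/16) ⇒ EHJUWY; edges |EHJW|=77/32, |UY|=89/32
  updated: d(EHJUWY,X)=55/32
6. join EHJUWY+X (d=55/32) ⇒ EHJUWXY; edges |EHJUWY|=55/64, |X|=55/64
final tree: (((((E:9/5,H:21/5):2,J:3):149/32,W:195/32):77/32,(U:109/24,Y:35/24):89/32):55/64,X:55/64)
total length: 1109/32

149/32,195/32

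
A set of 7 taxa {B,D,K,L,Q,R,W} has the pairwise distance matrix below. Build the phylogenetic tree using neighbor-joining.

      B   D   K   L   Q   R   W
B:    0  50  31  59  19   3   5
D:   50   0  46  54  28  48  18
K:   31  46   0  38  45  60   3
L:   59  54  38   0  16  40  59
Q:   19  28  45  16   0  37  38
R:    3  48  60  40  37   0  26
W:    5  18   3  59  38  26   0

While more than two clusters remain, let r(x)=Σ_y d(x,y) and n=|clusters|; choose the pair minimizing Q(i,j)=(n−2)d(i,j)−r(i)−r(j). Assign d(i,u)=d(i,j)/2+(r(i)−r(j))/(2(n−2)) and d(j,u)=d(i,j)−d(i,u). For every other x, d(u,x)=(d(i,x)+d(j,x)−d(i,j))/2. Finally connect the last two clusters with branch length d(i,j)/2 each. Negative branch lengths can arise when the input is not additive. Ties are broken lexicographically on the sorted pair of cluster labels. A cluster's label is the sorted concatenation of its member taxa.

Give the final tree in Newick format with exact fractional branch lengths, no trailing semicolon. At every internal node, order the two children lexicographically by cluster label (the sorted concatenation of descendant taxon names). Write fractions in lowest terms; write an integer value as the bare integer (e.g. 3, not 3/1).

((((B:-71/16,R:119/16):65/4,(L:163/10,Q:-3/10):13):6,D:157/8):87/16,(K:10,W:-7):87/16)

iteration 1: select L,Q (d=16, Q=-369); attach at lengths (163/10, -3/10); label the merged cluster LQ
  updated: d(B,LQ)=31, d(D,LQ)=33, d(K,LQ)=67/2, d(LQ,R)=61/2, d(LQ,W)=81/2
iteration 2: select B,R (d=3, Q=-551/2); attach at lengths (-71/16, 119/16); label the merged cluster BR
  updated: d(BR,D)=95/2, d(BR,K)=44, d(BR,LQ)=117/4, d(BR,W)=14
iteration 3: select K,W (d=3, Q=-193); attach at lengths (10, -7); label the merged cluster KW
  updated: d(BR,KW)=55/2, d(D,KW)=61/2, d(KW,LQ)=71/2
iteration 4: select BR,LQ (d=117/4, Q=-287/2); attach at lengths (65/4, 13); label the merged cluster BLQR
  updated: d(BLQR,D)=205/8, d(BLQR,KW)=135/8
iteration 5: select BLQR,D (d=205/8, Q=-73); attach at lengths (6, 157/8); label the merged cluster BDLQR
  updated: d(BDLQR,KW)=87/8
iteration 6: select BDLQR,KW (d=87/8); attach at lengths (87/16, 87/16); label the merged cluster BDKLQRW
final tree: ((((B:-71/16,R:119/16):65/4,(L:163/10,Q:-3/10):13):6,D:157/8):87/16,(K:10,W:-7):87/16)
total length: 351/4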